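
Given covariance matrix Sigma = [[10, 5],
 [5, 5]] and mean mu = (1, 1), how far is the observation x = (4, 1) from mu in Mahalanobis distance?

Step 1 — centre the observation: (x - mu) = (3, 0).

Step 2 — invert Sigma. det(Sigma) = 10·5 - (5)² = 25.
  Sigma^{-1} = (1/det) · [[d, -b], [-b, a]] = [[0.2, -0.2],
 [-0.2, 0.4]].

Step 3 — form the quadratic (x - mu)^T · Sigma^{-1} · (x - mu):
  Sigma^{-1} · (x - mu) = (0.6, -0.6).
  (x - mu)^T · [Sigma^{-1} · (x - mu)] = (3)·(0.6) + (0)·(-0.6) = 1.8.

Step 4 — take square root: d = √(1.8) ≈ 1.3416.

d(x, mu) = √(1.8) ≈ 1.3416


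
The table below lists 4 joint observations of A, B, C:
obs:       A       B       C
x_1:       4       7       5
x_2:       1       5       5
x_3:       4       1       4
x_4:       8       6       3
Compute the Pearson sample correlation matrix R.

Step 1 — column means:
  mean(A) = (4 + 1 + 4 + 8) / 4 = 17/4 = 4.25
  mean(B) = (7 + 5 + 1 + 6) / 4 = 19/4 = 4.75
  mean(C) = (5 + 5 + 4 + 3) / 4 = 17/4 = 4.25

Step 2 — sample variances and covariances s[i,j] = (1/(n-1)) · Σ_k (x_{k,i} - mean_i) · (x_{k,j} - mean_j), with n-1 = 3:
  s[A,A] = ((-0.25)·(-0.25) + (-3.25)·(-3.25) + (-0.25)·(-0.25) + (3.75)·(3.75)) / 3 = 24.75/3 = 8.25
  s[A,B] = ((-0.25)·(2.25) + (-3.25)·(0.25) + (-0.25)·(-3.75) + (3.75)·(1.25)) / 3 = 4.25/3 = 1.4167
  s[A,C] = ((-0.25)·(0.75) + (-3.25)·(0.75) + (-0.25)·(-0.25) + (3.75)·(-1.25)) / 3 = -7.25/3 = -2.4167
  s[B,B] = ((2.25)·(2.25) + (0.25)·(0.25) + (-3.75)·(-3.75) + (1.25)·(1.25)) / 3 = 20.75/3 = 6.9167
  s[B,C] = ((2.25)·(0.75) + (0.25)·(0.75) + (-3.75)·(-0.25) + (1.25)·(-1.25)) / 3 = 1.25/3 = 0.4167
  s[C,C] = ((0.75)·(0.75) + (0.75)·(0.75) + (-0.25)·(-0.25) + (-1.25)·(-1.25)) / 3 = 2.75/3 = 0.9167
  Sample standard deviations s_i = √(s[i,i]):
  s(A) = √(8.25) = 2.8723
  s(B) = √(6.9167) = 2.63
  s(C) = √(0.9167) = 0.9574

Step 3 — r_{ij} = s_{ij} / (s_i · s_j):
  r[A,A] = 1 (diagonal).
  r[A,B] = 1.4167 / (2.8723 · 2.63) = 1.4167 / 7.554 = 0.1875
  r[A,C] = -2.4167 / (2.8723 · 0.9574) = -2.4167 / 2.75 = -0.8788
  r[B,B] = 1 (diagonal).
  r[B,C] = 0.4167 / (2.63 · 0.9574) = 0.4167 / 2.518 = 0.1655
  r[C,C] = 1 (diagonal).

R is symmetric with unit diagonal. Assembling:

R = [[1, 0.1875, -0.8788],
 [0.1875, 1, 0.1655],
 [-0.8788, 0.1655, 1]]


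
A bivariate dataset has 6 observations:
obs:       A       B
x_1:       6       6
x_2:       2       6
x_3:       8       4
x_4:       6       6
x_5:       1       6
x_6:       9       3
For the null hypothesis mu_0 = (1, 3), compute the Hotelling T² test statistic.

Step 1 — sample mean vector:
  mean(A) = (6 + 2 + 8 + 6 + 1 + 9) / 6 = 32/6 = 5.3333
  mean(B) = (6 + 6 + 4 + 6 + 6 + 3) / 6 = 31/6 = 5.1667
  x̄ = (5.3333, 5.1667),  deviation x̄ - mu_0 = (5.3333, 5.1667) - (1, 3) = (4.3333, 2.1667).

Step 2 — sample covariance matrix, S[i,j] = (1/(n-1)) · Σ_k (x_{k,i} - mean_i) · (x_{k,j} - mean_j), divisor n-1 = 5:
  S[A,A] = ((0.6667)·(0.6667) + (-3.3333)·(-3.3333) + (2.6667)·(2.6667) + (0.6667)·(0.6667) + (-4.3333)·(-4.3333) + (3.6667)·(3.6667)) / 5 = 51.3333/5 = 10.2667
  S[A,B] = ((0.6667)·(0.8333) + (-3.3333)·(0.8333) + (2.6667)·(-1.1667) + (0.6667)·(0.8333) + (-4.3333)·(0.8333) + (3.6667)·(-2.1667)) / 5 = -16.3333/5 = -3.2667
  S[B,B] = ((0.8333)·(0.8333) + (0.8333)·(0.8333) + (-1.1667)·(-1.1667) + (0.8333)·(0.8333) + (0.8333)·(0.8333) + (-2.1667)·(-2.1667)) / 5 = 8.8333/5 = 1.7667
  S = [[10.2667, -3.2667],
 [-3.2667, 1.7667]].

Step 3 — invert S. det(S) = 10.2667·1.7667 - (-3.2667)² = 7.4667.
  S^{-1} = (1/det) · [[d, -b], [-b, a]] = [[0.2366, 0.4375],
 [0.4375, 1.375]].

Step 4 — quadratic form (x̄ - mu_0)^T · S^{-1} · (x̄ - mu_0):
  S^{-1} · (x̄ - mu_0) = (1.9732, 4.875),
  (x̄ - mu_0)^T · [...] = (4.3333)·(1.9732) + (2.1667)·(4.875) = 19.1131.

Step 5 — scale by n: T² = 6 · 19.1131 = 114.6786.

T² ≈ 114.6786


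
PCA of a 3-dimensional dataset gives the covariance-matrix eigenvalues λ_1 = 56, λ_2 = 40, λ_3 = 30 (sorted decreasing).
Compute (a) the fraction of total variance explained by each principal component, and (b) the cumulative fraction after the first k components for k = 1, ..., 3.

Step 1 — total variance = trace(Sigma) = Σ λ_i = 56 + 40 + 30 = 126.

Step 2 — fraction explained by component i = λ_i / Σ λ:
  PC1: 56/126 = 0.4444
  PC2: 40/126 = 0.3175
  PC3: 30/126 = 0.2381

Step 3 — cumulative fraction after k components = (λ_1 + ... + λ_k) / Σ λ:
  k = 1: 56/126 = 0.4444
  k = 2: (56 + 40)/126 = 96/126 = 0.7619
  k = 3: (56 + 40 + 30)/126 = 126/126 = 1

Summary (fraction, with percent):

explained: PC1 0.4444 (44.44%), PC2 0.3175 (31.75%), PC3 0.2381 (23.81%);  cumulative: 0.4444, 0.7619, 1


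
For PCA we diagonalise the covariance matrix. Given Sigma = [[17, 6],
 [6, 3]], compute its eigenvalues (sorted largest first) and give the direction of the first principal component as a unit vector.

Step 1 — characteristic polynomial of 2×2 Sigma:
  det(Sigma - λI) = λ² - trace · λ + det = 0.
  trace = 17 + 3 = 20, det = 17·3 - (6)² = 15.
Step 2 — discriminant:
  Δ = trace² - 4·det = 400 - 60 = 340.
Step 3 — eigenvalues:
  λ = (trace ± √Δ)/2 = (20 ± 18.4391)/2,
  λ_1 = 19.2195,  λ_2 = 0.7805.

Step 4 — unit eigenvector for λ_1: solve (Sigma - λ_1 I)v = 0. First row:
  (17 - 19.2195)·v_x + (6)·v_y = 0, i.e. (-2.2195)·v_x + (6)·v_y = 0,
  so v ∝ (b, λ_1 - a) = (6, 2.2195) = u.
  ||u|| = √((6)² + (2.2195)²) = √(40.9264) ≈ 6.3974,
  v_1 = u/||u|| ≈ (0.9379, 0.3469) (||v_1|| = 1).

λ_1 = 19.2195,  λ_2 = 0.7805;  v_1 ≈ (0.9379, 0.3469)


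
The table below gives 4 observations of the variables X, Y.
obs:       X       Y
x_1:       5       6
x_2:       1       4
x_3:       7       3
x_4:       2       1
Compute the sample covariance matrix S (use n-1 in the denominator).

Step 1 — column means:
  mean(X) = (5 + 1 + 7 + 2) / 4 = 15/4 = 3.75
  mean(Y) = (6 + 4 + 3 + 1) / 4 = 14/4 = 3.5

Step 2 — sample covariance S[i,j] = (1/(n-1)) · Σ_k (x_{k,i} - mean_i) · (x_{k,j} - mean_j), with n-1 = 3.
  S[X,X] = ((1.25)·(1.25) + (-2.75)·(-2.75) + (3.25)·(3.25) + (-1.75)·(-1.75)) / 3 = 22.75/3 = 7.5833
  S[X,Y] = ((1.25)·(2.5) + (-2.75)·(0.5) + (3.25)·(-0.5) + (-1.75)·(-2.5)) / 3 = 4.5/3 = 1.5
  S[Y,Y] = ((2.5)·(2.5) + (0.5)·(0.5) + (-0.5)·(-0.5) + (-2.5)·(-2.5)) / 3 = 13/3 = 4.3333

S is symmetric (S[j,i] = S[i,j]). Assembling:

S = [[7.5833, 1.5],
 [1.5, 4.3333]]


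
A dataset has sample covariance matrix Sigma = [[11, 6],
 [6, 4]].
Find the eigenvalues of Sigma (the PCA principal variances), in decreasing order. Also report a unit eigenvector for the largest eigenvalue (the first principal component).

Step 1 — characteristic polynomial of 2×2 Sigma:
  det(Sigma - λI) = λ² - trace · λ + det = 0.
  trace = 11 + 4 = 15, det = 11·4 - (6)² = 8.
Step 2 — discriminant:
  Δ = trace² - 4·det = 225 - 32 = 193.
Step 3 — eigenvalues:
  λ = (trace ± √Δ)/2 = (15 ± 13.8924)/2,
  λ_1 = 14.4462,  λ_2 = 0.5538.

Step 4 — unit eigenvector for λ_1: solve (Sigma - λ_1 I)v = 0. First row:
  (11 - 14.4462)·v_x + (6)·v_y = 0, i.e. (-3.4462)·v_x + (6)·v_y = 0,
  so v ∝ (b, λ_1 - a) = (6, 3.4462) = u.
  ||u|| = √((6)² + (3.4462)²) = √(47.8764) ≈ 6.9193,
  v_1 = u/||u|| ≈ (0.8671, 0.4981) (||v_1|| = 1).

λ_1 = 14.4462,  λ_2 = 0.5538;  v_1 ≈ (0.8671, 0.4981)


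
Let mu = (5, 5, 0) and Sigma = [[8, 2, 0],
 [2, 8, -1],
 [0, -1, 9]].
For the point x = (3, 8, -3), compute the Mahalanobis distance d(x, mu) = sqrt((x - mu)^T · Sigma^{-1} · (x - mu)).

Step 1 — centre the observation: (x - mu) = (-2, 3, -3).

Step 2 — invert Sigma (cofactor / det for 3×3, or solve directly):
  Sigma^{-1} = [[0.1335, -0.0338, -0.0038],
 [-0.0338, 0.1353, 0.015],
 [-0.0038, 0.015, 0.1128]].

Step 3 — form the quadratic (x - mu)^T · Sigma^{-1} · (x - mu):
  Sigma^{-1} · (x - mu) = (-0.3571, 0.4286, -0.2857).
  (x - mu)^T · [Sigma^{-1} · (x - mu)] = (-2)·(-0.3571) + (3)·(0.4286) + (-3)·(-0.2857) = 2.8571.

Step 4 — take square root: d = √(2.8571) ≈ 1.6903.

d(x, mu) = √(2.8571) ≈ 1.6903


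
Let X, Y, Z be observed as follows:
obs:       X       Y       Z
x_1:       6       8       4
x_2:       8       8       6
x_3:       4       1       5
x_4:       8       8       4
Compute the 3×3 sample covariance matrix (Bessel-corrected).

Step 1 — column means:
  mean(X) = (6 + 8 + 4 + 8) / 4 = 26/4 = 6.5
  mean(Y) = (8 + 8 + 1 + 8) / 4 = 25/4 = 6.25
  mean(Z) = (4 + 6 + 5 + 4) / 4 = 19/4 = 4.75

Step 2 — sample covariance S[i,j] = (1/(n-1)) · Σ_k (x_{k,i} - mean_i) · (x_{k,j} - mean_j), with n-1 = 3.
  S[X,X] = ((-0.5)·(-0.5) + (1.5)·(1.5) + (-2.5)·(-2.5) + (1.5)·(1.5)) / 3 = 11/3 = 3.6667
  S[X,Y] = ((-0.5)·(1.75) + (1.5)·(1.75) + (-2.5)·(-5.25) + (1.5)·(1.75)) / 3 = 17.5/3 = 5.8333
  S[X,Z] = ((-0.5)·(-0.75) + (1.5)·(1.25) + (-2.5)·(0.25) + (1.5)·(-0.75)) / 3 = 0.5/3 = 0.1667
  S[Y,Y] = ((1.75)·(1.75) + (1.75)·(1.75) + (-5.25)·(-5.25) + (1.75)·(1.75)) / 3 = 36.75/3 = 12.25
  S[Y,Z] = ((1.75)·(-0.75) + (1.75)·(1.25) + (-5.25)·(0.25) + (1.75)·(-0.75)) / 3 = -1.75/3 = -0.5833
  S[Z,Z] = ((-0.75)·(-0.75) + (1.25)·(1.25) + (0.25)·(0.25) + (-0.75)·(-0.75)) / 3 = 2.75/3 = 0.9167

S is symmetric (S[j,i] = S[i,j]). Assembling:

S = [[3.6667, 5.8333, 0.1667],
 [5.8333, 12.25, -0.5833],
 [0.1667, -0.5833, 0.9167]]


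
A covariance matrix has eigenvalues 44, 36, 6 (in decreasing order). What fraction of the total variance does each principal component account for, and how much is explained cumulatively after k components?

Step 1 — total variance = trace(Sigma) = Σ λ_i = 44 + 36 + 6 = 86.

Step 2 — fraction explained by component i = λ_i / Σ λ:
  PC1: 44/86 = 0.5116
  PC2: 36/86 = 0.4186
  PC3: 6/86 = 0.0698

Step 3 — cumulative fraction after k components = (λ_1 + ... + λ_k) / Σ λ:
  k = 1: 44/86 = 0.5116
  k = 2: (44 + 36)/86 = 80/86 = 0.9302
  k = 3: (44 + 36 + 6)/86 = 86/86 = 1

Summary (fraction, with percent):

explained: PC1 0.5116 (51.16%), PC2 0.4186 (41.86%), PC3 0.0698 (6.98%);  cumulative: 0.5116, 0.9302, 1


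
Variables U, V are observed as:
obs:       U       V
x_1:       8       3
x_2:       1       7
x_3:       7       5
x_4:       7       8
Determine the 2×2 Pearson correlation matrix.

Step 1 — column means:
  mean(U) = (8 + 1 + 7 + 7) / 4 = 23/4 = 5.75
  mean(V) = (3 + 7 + 5 + 8) / 4 = 23/4 = 5.75

Step 2 — sample variances and covariances s[i,j] = (1/(n-1)) · Σ_k (x_{k,i} - mean_i) · (x_{k,j} - mean_j), with n-1 = 3:
  s[U,U] = ((2.25)·(2.25) + (-4.75)·(-4.75) + (1.25)·(1.25) + (1.25)·(1.25)) / 3 = 30.75/3 = 10.25
  s[U,V] = ((2.25)·(-2.75) + (-4.75)·(1.25) + (1.25)·(-0.75) + (1.25)·(2.25)) / 3 = -10.25/3 = -3.4167
  s[V,V] = ((-2.75)·(-2.75) + (1.25)·(1.25) + (-0.75)·(-0.75) + (2.25)·(2.25)) / 3 = 14.75/3 = 4.9167
  Sample standard deviations s_i = √(s[i,i]):
  s(U) = √(10.25) = 3.2016
  s(V) = √(4.9167) = 2.2174

Step 3 — r_{ij} = s_{ij} / (s_i · s_j):
  r[U,U] = 1 (diagonal).
  r[U,V] = -3.4167 / (3.2016 · 2.2174) = -3.4167 / 7.099 = -0.4813
  r[V,V] = 1 (diagonal).

R is symmetric with unit diagonal. Assembling:

R = [[1, -0.4813],
 [-0.4813, 1]]


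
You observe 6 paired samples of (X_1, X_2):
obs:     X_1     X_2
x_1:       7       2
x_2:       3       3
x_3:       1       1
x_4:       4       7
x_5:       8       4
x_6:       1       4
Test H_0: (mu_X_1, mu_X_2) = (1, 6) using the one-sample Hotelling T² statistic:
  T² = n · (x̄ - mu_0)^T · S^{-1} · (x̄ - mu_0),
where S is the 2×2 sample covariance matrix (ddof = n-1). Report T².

Step 1 — sample mean vector:
  mean(X_1) = (7 + 3 + 1 + 4 + 8 + 1) / 6 = 24/6 = 4
  mean(X_2) = (2 + 3 + 1 + 7 + 4 + 4) / 6 = 21/6 = 3.5
  x̄ = (4, 3.5),  deviation x̄ - mu_0 = (4, 3.5) - (1, 6) = (3, -2.5).

Step 2 — sample covariance matrix, S[i,j] = (1/(n-1)) · Σ_k (x_{k,i} - mean_i) · (x_{k,j} - mean_j), divisor n-1 = 5:
  S[X_1,X_1] = ((3)·(3) + (-1)·(-1) + (-3)·(-3) + (0)·(0) + (4)·(4) + (-3)·(-3)) / 5 = 44/5 = 8.8
  S[X_1,X_2] = ((3)·(-1.5) + (-1)·(-0.5) + (-3)·(-2.5) + (0)·(3.5) + (4)·(0.5) + (-3)·(0.5)) / 5 = 4/5 = 0.8
  S[X_2,X_2] = ((-1.5)·(-1.5) + (-0.5)·(-0.5) + (-2.5)·(-2.5) + (3.5)·(3.5) + (0.5)·(0.5) + (0.5)·(0.5)) / 5 = 21.5/5 = 4.3
  S = [[8.8, 0.8],
 [0.8, 4.3]].

Step 3 — invert S. det(S) = 8.8·4.3 - (0.8)² = 37.2.
  S^{-1} = (1/det) · [[d, -b], [-b, a]] = [[0.1156, -0.0215],
 [-0.0215, 0.2366]].

Step 4 — quadratic form (x̄ - mu_0)^T · S^{-1} · (x̄ - mu_0):
  S^{-1} · (x̄ - mu_0) = (0.4005, -0.6559),
  (x̄ - mu_0)^T · [...] = (3)·(0.4005) + (-2.5)·(-0.6559) = 2.8414.

Step 5 — scale by n: T² = 6 · 2.8414 = 17.0484.

T² ≈ 17.0484


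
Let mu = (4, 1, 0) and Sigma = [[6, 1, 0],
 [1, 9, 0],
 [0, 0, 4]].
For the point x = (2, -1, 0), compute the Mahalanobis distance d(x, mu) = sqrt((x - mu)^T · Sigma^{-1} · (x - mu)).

Step 1 — centre the observation: (x - mu) = (-2, -2, 0).

Step 2 — invert Sigma (cofactor / det for 3×3, or solve directly):
  Sigma^{-1} = [[0.1698, -0.0189, 0],
 [-0.0189, 0.1132, 0],
 [0, 0, 0.25]].

Step 3 — form the quadratic (x - mu)^T · Sigma^{-1} · (x - mu):
  Sigma^{-1} · (x - mu) = (-0.3019, -0.1887, 0).
  (x - mu)^T · [Sigma^{-1} · (x - mu)] = (-2)·(-0.3019) + (-2)·(-0.1887) + (0)·(0) = 0.9811.

Step 4 — take square root: d = √(0.9811) ≈ 0.9905.

d(x, mu) = √(0.9811) ≈ 0.9905


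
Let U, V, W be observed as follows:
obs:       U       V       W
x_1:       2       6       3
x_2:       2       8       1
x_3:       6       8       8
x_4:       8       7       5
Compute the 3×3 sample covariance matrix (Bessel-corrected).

Step 1 — column means:
  mean(U) = (2 + 2 + 6 + 8) / 4 = 18/4 = 4.5
  mean(V) = (6 + 8 + 8 + 7) / 4 = 29/4 = 7.25
  mean(W) = (3 + 1 + 8 + 5) / 4 = 17/4 = 4.25

Step 2 — sample covariance S[i,j] = (1/(n-1)) · Σ_k (x_{k,i} - mean_i) · (x_{k,j} - mean_j), with n-1 = 3.
  S[U,U] = ((-2.5)·(-2.5) + (-2.5)·(-2.5) + (1.5)·(1.5) + (3.5)·(3.5)) / 3 = 27/3 = 9
  S[U,V] = ((-2.5)·(-1.25) + (-2.5)·(0.75) + (1.5)·(0.75) + (3.5)·(-0.25)) / 3 = 1.5/3 = 0.5
  S[U,W] = ((-2.5)·(-1.25) + (-2.5)·(-3.25) + (1.5)·(3.75) + (3.5)·(0.75)) / 3 = 19.5/3 = 6.5
  S[V,V] = ((-1.25)·(-1.25) + (0.75)·(0.75) + (0.75)·(0.75) + (-0.25)·(-0.25)) / 3 = 2.75/3 = 0.9167
  S[V,W] = ((-1.25)·(-1.25) + (0.75)·(-3.25) + (0.75)·(3.75) + (-0.25)·(0.75)) / 3 = 1.75/3 = 0.5833
  S[W,W] = ((-1.25)·(-1.25) + (-3.25)·(-3.25) + (3.75)·(3.75) + (0.75)·(0.75)) / 3 = 26.75/3 = 8.9167

S is symmetric (S[j,i] = S[i,j]). Assembling:

S = [[9, 0.5, 6.5],
 [0.5, 0.9167, 0.5833],
 [6.5, 0.5833, 8.9167]]


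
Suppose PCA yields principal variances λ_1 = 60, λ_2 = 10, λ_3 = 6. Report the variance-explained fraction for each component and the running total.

Step 1 — total variance = trace(Sigma) = Σ λ_i = 60 + 10 + 6 = 76.

Step 2 — fraction explained by component i = λ_i / Σ λ:
  PC1: 60/76 = 0.7895
  PC2: 10/76 = 0.1316
  PC3: 6/76 = 0.0789

Step 3 — cumulative fraction after k components = (λ_1 + ... + λ_k) / Σ λ:
  k = 1: 60/76 = 0.7895
  k = 2: (60 + 10)/76 = 70/76 = 0.9211
  k = 3: (60 + 10 + 6)/76 = 76/76 = 1

Summary (fraction, with percent):

explained: PC1 0.7895 (78.95%), PC2 0.1316 (13.16%), PC3 0.0789 (7.89%);  cumulative: 0.7895, 0.9211, 1


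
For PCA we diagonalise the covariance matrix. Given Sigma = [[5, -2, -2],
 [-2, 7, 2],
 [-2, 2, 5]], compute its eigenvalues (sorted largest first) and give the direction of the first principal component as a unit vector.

Step 1 — characteristic polynomial p(λ) = det(λI - Sigma) = λ³ - tr·λ² + c_1·λ - det, where tr = trace, c_1 = sum of the principal 2×2 minors, det = det(Sigma):
  tr = 5 + 7 + 5 = 17,
  c_1 = (5·7 - (-2)²) + (5·5 - (-2)²) + (7·5 - (2)²) = 31 + 21 + 31 = 83,
  det = 5·(7·5 - (2)²) - (-2)·((-2)·5 - (2)·(-2)) + (-2)·((-2)·(2) - 7·(-2)) = 5·(31) - (-2)·(-6) + (-2)·(10) = 123.
  So p(λ) = λ³ - 17λ² + 83λ - 123.
Step 2 — look for an integer root (rational root theorem: any rational root is an integer divisor of 123). Testing λ = 3:
  p(3) = 27 - 153 + 249 - 123 = 0  ✓
  Dividing out (λ - 3): p(λ) = (λ - 3)(λ² - 14λ + 41).
Step 3 — remaining eigenvalues from the quadratic λ² - 14λ + 41 = 0:
  Δ = 14² - 4·41 = 196 - 164 = 32,  λ = (14 ± √32)/2 = (14 ± 5.6569)/2 ≈ 9.8284 or 4.1716.
  Sorted: λ_1 = 9.8284,  λ_2 = 4.1716,  λ_3 = 3  (check: sum = 17 = tr ✓).

Step 4 — unit eigenvector for λ_1 ≈ 9.8284: v spans the null space of (Sigma - λ_1 I), whose rows are
  r_1 = (-4.8284, -2, -2),  r_2 = (-2, -2.8284, 2),  r_3 = (-2, 2, -4.8284).
  v is orthogonal to every row, so take v ∝ r_1 × r_2 = ((-2)·(2) - (-2)·(-2.8284), (-2)·(-2) - (-4.8284)·(2), (-4.8284)·(-2.8284) - (-2)·(-2)) ≈ (-9.6569, 13.6569, 9.6569).
  Rescale (multiply by -1 so the first nonzero entry is positive): u = (9.6569, -13.6569, -9.6569).
  ||u|| = √((9.6569)² + (-13.6569)² + (-9.6569)²) = √(373.0193) ≈ 19.3137,  v_1 = u/||u|| ≈ (0.5, -0.7071, -0.5) (||v_1|| = 1).

λ_1 = 9.8284,  λ_2 = 4.1716,  λ_3 = 3;  v_1 ≈ (0.5, -0.7071, -0.5)


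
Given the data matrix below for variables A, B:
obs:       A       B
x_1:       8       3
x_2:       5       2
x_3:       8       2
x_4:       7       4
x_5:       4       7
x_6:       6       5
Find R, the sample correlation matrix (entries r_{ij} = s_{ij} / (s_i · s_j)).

Step 1 — column means:
  mean(A) = (8 + 5 + 8 + 7 + 4 + 6) / 6 = 38/6 = 6.3333
  mean(B) = (3 + 2 + 2 + 4 + 7 + 5) / 6 = 23/6 = 3.8333

Step 2 — sample variances and covariances s[i,j] = (1/(n-1)) · Σ_k (x_{k,i} - mean_i) · (x_{k,j} - mean_j), with n-1 = 5:
  s[A,A] = ((1.6667)·(1.6667) + (-1.3333)·(-1.3333) + (1.6667)·(1.6667) + (0.6667)·(0.6667) + (-2.3333)·(-2.3333) + (-0.3333)·(-0.3333)) / 5 = 13.3333/5 = 2.6667
  s[A,B] = ((1.6667)·(-0.8333) + (-1.3333)·(-1.8333) + (1.6667)·(-1.8333) + (0.6667)·(0.1667) + (-2.3333)·(3.1667) + (-0.3333)·(1.1667)) / 5 = -9.6667/5 = -1.9333
  s[B,B] = ((-0.8333)·(-0.8333) + (-1.8333)·(-1.8333) + (-1.8333)·(-1.8333) + (0.1667)·(0.1667) + (3.1667)·(3.1667) + (1.1667)·(1.1667)) / 5 = 18.8333/5 = 3.7667
  Sample standard deviations s_i = √(s[i,i]):
  s(A) = √(2.6667) = 1.633
  s(B) = √(3.7667) = 1.9408

Step 3 — r_{ij} = s_{ij} / (s_i · s_j):
  r[A,A] = 1 (diagonal).
  r[A,B] = -1.9333 / (1.633 · 1.9408) = -1.9333 / 3.1693 = -0.61
  r[B,B] = 1 (diagonal).

R is symmetric with unit diagonal. Assembling:

R = [[1, -0.61],
 [-0.61, 1]]


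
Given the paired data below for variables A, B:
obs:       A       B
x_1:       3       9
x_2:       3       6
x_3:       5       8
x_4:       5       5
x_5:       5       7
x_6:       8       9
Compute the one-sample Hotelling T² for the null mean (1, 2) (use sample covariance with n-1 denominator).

Step 1 — sample mean vector:
  mean(A) = (3 + 3 + 5 + 5 + 5 + 8) / 6 = 29/6 = 4.8333
  mean(B) = (9 + 6 + 8 + 5 + 7 + 9) / 6 = 44/6 = 7.3333
  x̄ = (4.8333, 7.3333),  deviation x̄ - mu_0 = (4.8333, 7.3333) - (1, 2) = (3.8333, 5.3333).

Step 2 — sample covariance matrix, S[i,j] = (1/(n-1)) · Σ_k (x_{k,i} - mean_i) · (x_{k,j} - mean_j), divisor n-1 = 5:
  S[A,A] = ((-1.8333)·(-1.8333) + (-1.8333)·(-1.8333) + (0.1667)·(0.1667) + (0.1667)·(0.1667) + (0.1667)·(0.1667) + (3.1667)·(3.1667)) / 5 = 16.8333/5 = 3.3667
  S[A,B] = ((-1.8333)·(1.6667) + (-1.8333)·(-1.3333) + (0.1667)·(0.6667) + (0.1667)·(-2.3333) + (0.1667)·(-0.3333) + (3.1667)·(1.6667)) / 5 = 4.3333/5 = 0.8667
  S[B,B] = ((1.6667)·(1.6667) + (-1.3333)·(-1.3333) + (0.6667)·(0.6667) + (-2.3333)·(-2.3333) + (-0.3333)·(-0.3333) + (1.6667)·(1.6667)) / 5 = 13.3333/5 = 2.6667
  S = [[3.3667, 0.8667],
 [0.8667, 2.6667]].

Step 3 — invert S. det(S) = 3.3667·2.6667 - (0.8667)² = 8.2267.
  S^{-1} = (1/det) · [[d, -b], [-b, a]] = [[0.3241, -0.1053],
 [-0.1053, 0.4092]].

Step 4 — quadratic form (x̄ - mu_0)^T · S^{-1} · (x̄ - mu_0):
  S^{-1} · (x̄ - mu_0) = (0.6807, 1.7788),
  (x̄ - mu_0)^T · [...] = (3.8333)·(0.6807) + (5.3333)·(1.7788) = 12.0962.

Step 5 — scale by n: T² = 6 · 12.0962 = 72.577.

T² ≈ 72.577


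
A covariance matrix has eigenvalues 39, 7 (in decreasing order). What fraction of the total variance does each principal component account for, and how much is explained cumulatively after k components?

Step 1 — total variance = trace(Sigma) = Σ λ_i = 39 + 7 = 46.

Step 2 — fraction explained by component i = λ_i / Σ λ:
  PC1: 39/46 = 0.8478
  PC2: 7/46 = 0.1522

Step 3 — cumulative fraction after k components = (λ_1 + ... + λ_k) / Σ λ:
  k = 1: 39/46 = 0.8478
  k = 2: (39 + 7)/46 = 46/46 = 1

Summary (fraction, with percent):

explained: PC1 0.8478 (84.78%), PC2 0.1522 (15.22%);  cumulative: 0.8478, 1


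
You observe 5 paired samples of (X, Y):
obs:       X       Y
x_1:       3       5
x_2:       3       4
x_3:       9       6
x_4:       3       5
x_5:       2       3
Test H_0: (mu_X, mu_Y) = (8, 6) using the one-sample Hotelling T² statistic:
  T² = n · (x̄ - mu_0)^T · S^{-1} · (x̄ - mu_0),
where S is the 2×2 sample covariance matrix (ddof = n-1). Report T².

Step 1 — sample mean vector:
  mean(X) = (3 + 3 + 9 + 3 + 2) / 5 = 20/5 = 4
  mean(Y) = (5 + 4 + 6 + 5 + 3) / 5 = 23/5 = 4.6
  x̄ = (4, 4.6),  deviation x̄ - mu_0 = (4, 4.6) - (8, 6) = (-4, -1.4).

Step 2 — sample covariance matrix, S[i,j] = (1/(n-1)) · Σ_k (x_{k,i} - mean_i) · (x_{k,j} - mean_j), divisor n-1 = 4:
  S[X,X] = ((-1)·(-1) + (-1)·(-1) + (5)·(5) + (-1)·(-1) + (-2)·(-2)) / 4 = 32/4 = 8
  S[X,Y] = ((-1)·(0.4) + (-1)·(-0.6) + (5)·(1.4) + (-1)·(0.4) + (-2)·(-1.6)) / 4 = 10/4 = 2.5
  S[Y,Y] = ((0.4)·(0.4) + (-0.6)·(-0.6) + (1.4)·(1.4) + (0.4)·(0.4) + (-1.6)·(-1.6)) / 4 = 5.2/4 = 1.3
  S = [[8, 2.5],
 [2.5, 1.3]].

Step 3 — invert S. det(S) = 8·1.3 - (2.5)² = 4.15.
  S^{-1} = (1/det) · [[d, -b], [-b, a]] = [[0.3133, -0.6024],
 [-0.6024, 1.9277]].

Step 4 — quadratic form (x̄ - mu_0)^T · S^{-1} · (x̄ - mu_0):
  S^{-1} · (x̄ - mu_0) = (-0.4096, -0.2892),
  (x̄ - mu_0)^T · [...] = (-4)·(-0.4096) + (-1.4)·(-0.2892) = 2.0434.

Step 5 — scale by n: T² = 5 · 2.0434 = 10.2169.

T² ≈ 10.2169


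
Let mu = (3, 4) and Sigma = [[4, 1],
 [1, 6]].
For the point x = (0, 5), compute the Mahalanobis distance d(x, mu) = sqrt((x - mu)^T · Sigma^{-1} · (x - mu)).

Step 1 — centre the observation: (x - mu) = (-3, 1).

Step 2 — invert Sigma. det(Sigma) = 4·6 - (1)² = 23.
  Sigma^{-1} = (1/det) · [[d, -b], [-b, a]] = [[0.2609, -0.0435],
 [-0.0435, 0.1739]].

Step 3 — form the quadratic (x - mu)^T · Sigma^{-1} · (x - mu):
  Sigma^{-1} · (x - mu) = (-0.8261, 0.3043).
  (x - mu)^T · [Sigma^{-1} · (x - mu)] = (-3)·(-0.8261) + (1)·(0.3043) = 2.7826.

Step 4 — take square root: d = √(2.7826) ≈ 1.6681.

d(x, mu) = √(2.7826) ≈ 1.6681


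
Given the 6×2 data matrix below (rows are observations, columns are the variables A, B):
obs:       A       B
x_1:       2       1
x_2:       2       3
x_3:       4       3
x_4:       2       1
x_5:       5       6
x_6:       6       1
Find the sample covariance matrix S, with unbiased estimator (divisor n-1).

Step 1 — column means:
  mean(A) = (2 + 2 + 4 + 2 + 5 + 6) / 6 = 21/6 = 3.5
  mean(B) = (1 + 3 + 3 + 1 + 6 + 1) / 6 = 15/6 = 2.5

Step 2 — sample covariance S[i,j] = (1/(n-1)) · Σ_k (x_{k,i} - mean_i) · (x_{k,j} - mean_j), with n-1 = 5.
  S[A,A] = ((-1.5)·(-1.5) + (-1.5)·(-1.5) + (0.5)·(0.5) + (-1.5)·(-1.5) + (1.5)·(1.5) + (2.5)·(2.5)) / 5 = 15.5/5 = 3.1
  S[A,B] = ((-1.5)·(-1.5) + (-1.5)·(0.5) + (0.5)·(0.5) + (-1.5)·(-1.5) + (1.5)·(3.5) + (2.5)·(-1.5)) / 5 = 5.5/5 = 1.1
  S[B,B] = ((-1.5)·(-1.5) + (0.5)·(0.5) + (0.5)·(0.5) + (-1.5)·(-1.5) + (3.5)·(3.5) + (-1.5)·(-1.5)) / 5 = 19.5/5 = 3.9

S is symmetric (S[j,i] = S[i,j]). Assembling:

S = [[3.1, 1.1],
 [1.1, 3.9]]


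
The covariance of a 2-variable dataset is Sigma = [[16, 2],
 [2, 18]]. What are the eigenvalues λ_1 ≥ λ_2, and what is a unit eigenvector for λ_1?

Step 1 — characteristic polynomial of 2×2 Sigma:
  det(Sigma - λI) = λ² - trace · λ + det = 0.
  trace = 16 + 18 = 34, det = 16·18 - (2)² = 284.
Step 2 — discriminant:
  Δ = trace² - 4·det = 1156 - 1136 = 20.
Step 3 — eigenvalues:
  λ = (trace ± √Δ)/2 = (34 ± 4.4721)/2,
  λ_1 = 19.2361,  λ_2 = 14.7639.

Step 4 — unit eigenvector for λ_1: solve (Sigma - λ_1 I)v = 0. First row:
  (16 - 19.2361)·v_x + (2)·v_y = 0, i.e. (-3.2361)·v_x + (2)·v_y = 0,
  so v ∝ (b, λ_1 - a) = (2, 3.2361) = u.
  ||u|| = √((2)² + (3.2361)²) = √(14.4721) ≈ 3.8042,
  v_1 = u/||u|| ≈ (0.5257, 0.8507) (||v_1|| = 1).

λ_1 = 19.2361,  λ_2 = 14.7639;  v_1 ≈ (0.5257, 0.8507)


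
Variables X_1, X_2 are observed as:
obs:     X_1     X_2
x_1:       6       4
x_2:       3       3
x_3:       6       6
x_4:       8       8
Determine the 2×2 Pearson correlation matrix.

Step 1 — column means:
  mean(X_1) = (6 + 3 + 6 + 8) / 4 = 23/4 = 5.75
  mean(X_2) = (4 + 3 + 6 + 8) / 4 = 21/4 = 5.25

Step 2 — sample variances and covariances s[i,j] = (1/(n-1)) · Σ_k (x_{k,i} - mean_i) · (x_{k,j} - mean_j), with n-1 = 3:
  s[X_1,X_1] = ((0.25)·(0.25) + (-2.75)·(-2.75) + (0.25)·(0.25) + (2.25)·(2.25)) / 3 = 12.75/3 = 4.25
  s[X_1,X_2] = ((0.25)·(-1.25) + (-2.75)·(-2.25) + (0.25)·(0.75) + (2.25)·(2.75)) / 3 = 12.25/3 = 4.0833
  s[X_2,X_2] = ((-1.25)·(-1.25) + (-2.25)·(-2.25) + (0.75)·(0.75) + (2.75)·(2.75)) / 3 = 14.75/3 = 4.9167
  Sample standard deviations s_i = √(s[i,i]):
  s(X_1) = √(4.25) = 2.0616
  s(X_2) = √(4.9167) = 2.2174

Step 3 — r_{ij} = s_{ij} / (s_i · s_j):
  r[X_1,X_1] = 1 (diagonal).
  r[X_1,X_2] = 4.0833 / (2.0616 · 2.2174) = 4.0833 / 4.5712 = 0.8933
  r[X_2,X_2] = 1 (diagonal).

R is symmetric with unit diagonal. Assembling:

R = [[1, 0.8933],
 [0.8933, 1]]


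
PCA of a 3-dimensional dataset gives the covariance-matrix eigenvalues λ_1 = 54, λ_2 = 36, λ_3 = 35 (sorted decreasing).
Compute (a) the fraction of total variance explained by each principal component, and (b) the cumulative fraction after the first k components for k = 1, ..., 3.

Step 1 — total variance = trace(Sigma) = Σ λ_i = 54 + 36 + 35 = 125.

Step 2 — fraction explained by component i = λ_i / Σ λ:
  PC1: 54/125 = 0.432
  PC2: 36/125 = 0.288
  PC3: 35/125 = 0.28

Step 3 — cumulative fraction after k components = (λ_1 + ... + λ_k) / Σ λ:
  k = 1: 54/125 = 0.432
  k = 2: (54 + 36)/125 = 90/125 = 0.72
  k = 3: (54 + 36 + 35)/125 = 125/125 = 1

Summary (fraction, with percent):

explained: PC1 0.432 (43.2%), PC2 0.288 (28.8%), PC3 0.28 (28%);  cumulative: 0.432, 0.72, 1


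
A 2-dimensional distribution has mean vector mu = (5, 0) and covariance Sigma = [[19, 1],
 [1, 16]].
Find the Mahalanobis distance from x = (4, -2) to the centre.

Step 1 — centre the observation: (x - mu) = (-1, -2).

Step 2 — invert Sigma. det(Sigma) = 19·16 - (1)² = 303.
  Sigma^{-1} = (1/det) · [[d, -b], [-b, a]] = [[0.0528, -0.0033],
 [-0.0033, 0.0627]].

Step 3 — form the quadratic (x - mu)^T · Sigma^{-1} · (x - mu):
  Sigma^{-1} · (x - mu) = (-0.0462, -0.1221).
  (x - mu)^T · [Sigma^{-1} · (x - mu)] = (-1)·(-0.0462) + (-2)·(-0.1221) = 0.2904.

Step 4 — take square root: d = √(0.2904) ≈ 0.5389.

d(x, mu) = √(0.2904) ≈ 0.5389


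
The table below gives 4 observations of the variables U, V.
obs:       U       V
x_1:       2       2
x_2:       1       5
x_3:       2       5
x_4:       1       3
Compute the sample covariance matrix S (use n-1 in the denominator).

Step 1 — column means:
  mean(U) = (2 + 1 + 2 + 1) / 4 = 6/4 = 1.5
  mean(V) = (2 + 5 + 5 + 3) / 4 = 15/4 = 3.75

Step 2 — sample covariance S[i,j] = (1/(n-1)) · Σ_k (x_{k,i} - mean_i) · (x_{k,j} - mean_j), with n-1 = 3.
  S[U,U] = ((0.5)·(0.5) + (-0.5)·(-0.5) + (0.5)·(0.5) + (-0.5)·(-0.5)) / 3 = 1/3 = 0.3333
  S[U,V] = ((0.5)·(-1.75) + (-0.5)·(1.25) + (0.5)·(1.25) + (-0.5)·(-0.75)) / 3 = -0.5/3 = -0.1667
  S[V,V] = ((-1.75)·(-1.75) + (1.25)·(1.25) + (1.25)·(1.25) + (-0.75)·(-0.75)) / 3 = 6.75/3 = 2.25

S is symmetric (S[j,i] = S[i,j]). Assembling:

S = [[0.3333, -0.1667],
 [-0.1667, 2.25]]


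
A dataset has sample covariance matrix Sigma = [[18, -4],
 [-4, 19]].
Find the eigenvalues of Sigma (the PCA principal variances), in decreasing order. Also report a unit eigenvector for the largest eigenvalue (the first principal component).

Step 1 — characteristic polynomial of 2×2 Sigma:
  det(Sigma - λI) = λ² - trace · λ + det = 0.
  trace = 18 + 19 = 37, det = 18·19 - (-4)² = 326.
Step 2 — discriminant:
  Δ = trace² - 4·det = 1369 - 1304 = 65.
Step 3 — eigenvalues:
  λ = (trace ± √Δ)/2 = (37 ± 8.0623)/2,
  λ_1 = 22.5311,  λ_2 = 14.4689.

Step 4 — unit eigenvector for λ_1: solve (Sigma - λ_1 I)v = 0. First row:
  (18 - 22.5311)·v_x + (-4)·v_y = 0, i.e. (-4.5311)·v_x + (-4)·v_y = 0,
  so v ∝ (b, λ_1 - a) = (-4, 4.5311); multiply by -1 so the first entry is positive: u = (4, -4.5311).
  ||u|| = √((4)² + (-4.5311)²) = √(36.5311) ≈ 6.0441,
  v_1 = u/||u|| ≈ (0.6618, -0.7497) (||v_1|| = 1).

λ_1 = 22.5311,  λ_2 = 14.4689;  v_1 ≈ (0.6618, -0.7497)


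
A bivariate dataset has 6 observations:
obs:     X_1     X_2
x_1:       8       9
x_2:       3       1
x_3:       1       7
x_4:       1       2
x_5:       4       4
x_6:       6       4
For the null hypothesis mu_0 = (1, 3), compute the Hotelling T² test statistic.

Step 1 — sample mean vector:
  mean(X_1) = (8 + 3 + 1 + 1 + 4 + 6) / 6 = 23/6 = 3.8333
  mean(X_2) = (9 + 1 + 7 + 2 + 4 + 4) / 6 = 27/6 = 4.5
  x̄ = (3.8333, 4.5),  deviation x̄ - mu_0 = (3.8333, 4.5) - (1, 3) = (2.8333, 1.5).

Step 2 — sample covariance matrix, S[i,j] = (1/(n-1)) · Σ_k (x_{k,i} - mean_i) · (x_{k,j} - mean_j), divisor n-1 = 5:
  S[X_1,X_1] = ((4.1667)·(4.1667) + (-0.8333)·(-0.8333) + (-2.8333)·(-2.8333) + (-2.8333)·(-2.8333) + (0.1667)·(0.1667) + (2.1667)·(2.1667)) / 5 = 38.8333/5 = 7.7667
  S[X_1,X_2] = ((4.1667)·(4.5) + (-0.8333)·(-3.5) + (-2.8333)·(2.5) + (-2.8333)·(-2.5) + (0.1667)·(-0.5) + (2.1667)·(-0.5)) / 5 = 20.5/5 = 4.1
  S[X_2,X_2] = ((4.5)·(4.5) + (-3.5)·(-3.5) + (2.5)·(2.5) + (-2.5)·(-2.5) + (-0.5)·(-0.5) + (-0.5)·(-0.5)) / 5 = 45.5/5 = 9.1
  S = [[7.7667, 4.1],
 [4.1, 9.1]].

Step 3 — invert S. det(S) = 7.7667·9.1 - (4.1)² = 53.8667.
  S^{-1} = (1/det) · [[d, -b], [-b, a]] = [[0.1689, -0.0761],
 [-0.0761, 0.1442]].

Step 4 — quadratic form (x̄ - mu_0)^T · S^{-1} · (x̄ - mu_0):
  S^{-1} · (x̄ - mu_0) = (0.3645, 0.0006),
  (x̄ - mu_0)^T · [...] = (2.8333)·(0.3645) + (1.5)·(0.0006) = 1.0336.

Step 5 — scale by n: T² = 6 · 1.0336 = 6.2017.

T² ≈ 6.2017


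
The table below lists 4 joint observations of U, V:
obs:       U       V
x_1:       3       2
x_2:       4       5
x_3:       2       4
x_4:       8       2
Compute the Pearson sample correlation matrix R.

Step 1 — column means:
  mean(U) = (3 + 4 + 2 + 8) / 4 = 17/4 = 4.25
  mean(V) = (2 + 5 + 4 + 2) / 4 = 13/4 = 3.25

Step 2 — sample variances and covariances s[i,j] = (1/(n-1)) · Σ_k (x_{k,i} - mean_i) · (x_{k,j} - mean_j), with n-1 = 3:
  s[U,U] = ((-1.25)·(-1.25) + (-0.25)·(-0.25) + (-2.25)·(-2.25) + (3.75)·(3.75)) / 3 = 20.75/3 = 6.9167
  s[U,V] = ((-1.25)·(-1.25) + (-0.25)·(1.75) + (-2.25)·(0.75) + (3.75)·(-1.25)) / 3 = -5.25/3 = -1.75
  s[V,V] = ((-1.25)·(-1.25) + (1.75)·(1.75) + (0.75)·(0.75) + (-1.25)·(-1.25)) / 3 = 6.75/3 = 2.25
  Sample standard deviations s_i = √(s[i,i]):
  s(U) = √(6.9167) = 2.63
  s(V) = √(2.25) = 1.5

Step 3 — r_{ij} = s_{ij} / (s_i · s_j):
  r[U,U] = 1 (diagonal).
  r[U,V] = -1.75 / (2.63 · 1.5) = -1.75 / 3.9449 = -0.4436
  r[V,V] = 1 (diagonal).

R is symmetric with unit diagonal. Assembling:

R = [[1, -0.4436],
 [-0.4436, 1]]


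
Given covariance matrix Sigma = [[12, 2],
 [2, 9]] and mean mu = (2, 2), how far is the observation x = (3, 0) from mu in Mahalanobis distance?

Step 1 — centre the observation: (x - mu) = (1, -2).

Step 2 — invert Sigma. det(Sigma) = 12·9 - (2)² = 104.
  Sigma^{-1} = (1/det) · [[d, -b], [-b, a]] = [[0.0865, -0.0192],
 [-0.0192, 0.1154]].

Step 3 — form the quadratic (x - mu)^T · Sigma^{-1} · (x - mu):
  Sigma^{-1} · (x - mu) = (0.125, -0.25).
  (x - mu)^T · [Sigma^{-1} · (x - mu)] = (1)·(0.125) + (-2)·(-0.25) = 0.625.

Step 4 — take square root: d = √(0.625) ≈ 0.7906.

d(x, mu) = √(0.625) ≈ 0.7906


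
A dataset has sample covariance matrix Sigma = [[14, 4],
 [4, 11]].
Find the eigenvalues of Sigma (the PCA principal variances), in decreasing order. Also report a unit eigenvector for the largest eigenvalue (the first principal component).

Step 1 — characteristic polynomial of 2×2 Sigma:
  det(Sigma - λI) = λ² - trace · λ + det = 0.
  trace = 14 + 11 = 25, det = 14·11 - (4)² = 138.
Step 2 — discriminant:
  Δ = trace² - 4·det = 625 - 552 = 73.
Step 3 — eigenvalues:
  λ = (trace ± √Δ)/2 = (25 ± 8.544)/2,
  λ_1 = 16.772,  λ_2 = 8.228.

Step 4 — unit eigenvector for λ_1: solve (Sigma - λ_1 I)v = 0. First row:
  (14 - 16.772)·v_x + (4)·v_y = 0, i.e. (-2.772)·v_x + (4)·v_y = 0,
  so v ∝ (b, λ_1 - a) = (4, 2.772) = u.
  ||u|| = √((4)² + (2.772)²) = √(23.684) ≈ 4.8666,
  v_1 = u/||u|| ≈ (0.8219, 0.5696) (||v_1|| = 1).

λ_1 = 16.772,  λ_2 = 8.228;  v_1 ≈ (0.8219, 0.5696)


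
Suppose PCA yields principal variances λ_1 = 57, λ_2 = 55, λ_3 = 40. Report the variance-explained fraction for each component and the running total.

Step 1 — total variance = trace(Sigma) = Σ λ_i = 57 + 55 + 40 = 152.

Step 2 — fraction explained by component i = λ_i / Σ λ:
  PC1: 57/152 = 0.375
  PC2: 55/152 = 0.3618
  PC3: 40/152 = 0.2632

Step 3 — cumulative fraction after k components = (λ_1 + ... + λ_k) / Σ λ:
  k = 1: 57/152 = 0.375
  k = 2: (57 + 55)/152 = 112/152 = 0.7368
  k = 3: (57 + 55 + 40)/152 = 152/152 = 1

Summary (fraction, with percent):

explained: PC1 0.375 (37.5%), PC2 0.3618 (36.18%), PC3 0.2632 (26.32%);  cumulative: 0.375, 0.7368, 1


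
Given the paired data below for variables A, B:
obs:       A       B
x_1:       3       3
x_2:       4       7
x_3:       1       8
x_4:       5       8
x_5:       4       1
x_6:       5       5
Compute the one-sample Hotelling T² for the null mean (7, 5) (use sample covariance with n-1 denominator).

Step 1 — sample mean vector:
  mean(A) = (3 + 4 + 1 + 5 + 4 + 5) / 6 = 22/6 = 3.6667
  mean(B) = (3 + 7 + 8 + 8 + 1 + 5) / 6 = 32/6 = 5.3333
  x̄ = (3.6667, 5.3333),  deviation x̄ - mu_0 = (3.6667, 5.3333) - (7, 5) = (-3.3333, 0.3333).

Step 2 — sample covariance matrix, S[i,j] = (1/(n-1)) · Σ_k (x_{k,i} - mean_i) · (x_{k,j} - mean_j), divisor n-1 = 5:
  S[A,A] = ((-0.6667)·(-0.6667) + (0.3333)·(0.3333) + (-2.6667)·(-2.6667) + (1.3333)·(1.3333) + (0.3333)·(0.3333) + (1.3333)·(1.3333)) / 5 = 11.3333/5 = 2.2667
  S[A,B] = ((-0.6667)·(-2.3333) + (0.3333)·(1.6667) + (-2.6667)·(2.6667) + (1.3333)·(2.6667) + (0.3333)·(-4.3333) + (1.3333)·(-0.3333)) / 5 = -3.3333/5 = -0.6667
  S[B,B] = ((-2.3333)·(-2.3333) + (1.6667)·(1.6667) + (2.6667)·(2.6667) + (2.6667)·(2.6667) + (-4.3333)·(-4.3333) + (-0.3333)·(-0.3333)) / 5 = 41.3333/5 = 8.2667
  S = [[2.2667, -0.6667],
 [-0.6667, 8.2667]].

Step 3 — invert S. det(S) = 2.2667·8.2667 - (-0.6667)² = 18.2933.
  S^{-1} = (1/det) · [[d, -b], [-b, a]] = [[0.4519, 0.0364],
 [0.0364, 0.1239]].

Step 4 — quadratic form (x̄ - mu_0)^T · S^{-1} · (x̄ - mu_0):
  S^{-1} · (x̄ - mu_0) = (-1.4942, -0.0802),
  (x̄ - mu_0)^T · [...] = (-3.3333)·(-1.4942) + (0.3333)·(-0.0802) = 4.9538.

Step 5 — scale by n: T² = 6 · 4.9538 = 29.723.

T² ≈ 29.723


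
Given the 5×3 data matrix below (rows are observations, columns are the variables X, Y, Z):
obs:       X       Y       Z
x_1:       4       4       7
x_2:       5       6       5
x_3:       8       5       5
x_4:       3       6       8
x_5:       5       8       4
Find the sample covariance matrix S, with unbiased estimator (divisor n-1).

Step 1 — column means:
  mean(X) = (4 + 5 + 8 + 3 + 5) / 5 = 25/5 = 5
  mean(Y) = (4 + 6 + 5 + 6 + 8) / 5 = 29/5 = 5.8
  mean(Z) = (7 + 5 + 5 + 8 + 4) / 5 = 29/5 = 5.8

Step 2 — sample covariance S[i,j] = (1/(n-1)) · Σ_k (x_{k,i} - mean_i) · (x_{k,j} - mean_j), with n-1 = 4.
  S[X,X] = ((-1)·(-1) + (0)·(0) + (3)·(3) + (-2)·(-2) + (0)·(0)) / 4 = 14/4 = 3.5
  S[X,Y] = ((-1)·(-1.8) + (0)·(0.2) + (3)·(-0.8) + (-2)·(0.2) + (0)·(2.2)) / 4 = -1/4 = -0.25
  S[X,Z] = ((-1)·(1.2) + (0)·(-0.8) + (3)·(-0.8) + (-2)·(2.2) + (0)·(-1.8)) / 4 = -8/4 = -2
  S[Y,Y] = ((-1.8)·(-1.8) + (0.2)·(0.2) + (-0.8)·(-0.8) + (0.2)·(0.2) + (2.2)·(2.2)) / 4 = 8.8/4 = 2.2
  S[Y,Z] = ((-1.8)·(1.2) + (0.2)·(-0.8) + (-0.8)·(-0.8) + (0.2)·(2.2) + (2.2)·(-1.8)) / 4 = -5.2/4 = -1.3
  S[Z,Z] = ((1.2)·(1.2) + (-0.8)·(-0.8) + (-0.8)·(-0.8) + (2.2)·(2.2) + (-1.8)·(-1.8)) / 4 = 10.8/4 = 2.7

S is symmetric (S[j,i] = S[i,j]). Assembling:

S = [[3.5, -0.25, -2],
 [-0.25, 2.2, -1.3],
 [-2, -1.3, 2.7]]


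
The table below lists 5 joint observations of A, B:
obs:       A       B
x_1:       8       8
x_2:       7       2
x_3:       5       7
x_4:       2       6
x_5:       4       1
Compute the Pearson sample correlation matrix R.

Step 1 — column means:
  mean(A) = (8 + 7 + 5 + 2 + 4) / 5 = 26/5 = 5.2
  mean(B) = (8 + 2 + 7 + 6 + 1) / 5 = 24/5 = 4.8

Step 2 — sample variances and covariances s[i,j] = (1/(n-1)) · Σ_k (x_{k,i} - mean_i) · (x_{k,j} - mean_j), with n-1 = 4:
  s[A,A] = ((2.8)·(2.8) + (1.8)·(1.8) + (-0.2)·(-0.2) + (-3.2)·(-3.2) + (-1.2)·(-1.2)) / 4 = 22.8/4 = 5.7
  s[A,B] = ((2.8)·(3.2) + (1.8)·(-2.8) + (-0.2)·(2.2) + (-3.2)·(1.2) + (-1.2)·(-3.8)) / 4 = 4.2/4 = 1.05
  s[B,B] = ((3.2)·(3.2) + (-2.8)·(-2.8) + (2.2)·(2.2) + (1.2)·(1.2) + (-3.8)·(-3.8)) / 4 = 38.8/4 = 9.7
  Sample standard deviations s_i = √(s[i,i]):
  s(A) = √(5.7) = 2.3875
  s(B) = √(9.7) = 3.1145

Step 3 — r_{ij} = s_{ij} / (s_i · s_j):
  r[A,A] = 1 (diagonal).
  r[A,B] = 1.05 / (2.3875 · 3.1145) = 1.05 / 7.4357 = 0.1412
  r[B,B] = 1 (diagonal).

R is symmetric with unit diagonal. Assembling:

R = [[1, 0.1412],
 [0.1412, 1]]


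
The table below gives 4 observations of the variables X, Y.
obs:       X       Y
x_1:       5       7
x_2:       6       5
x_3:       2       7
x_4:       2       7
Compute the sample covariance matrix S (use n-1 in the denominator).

Step 1 — column means:
  mean(X) = (5 + 6 + 2 + 2) / 4 = 15/4 = 3.75
  mean(Y) = (7 + 5 + 7 + 7) / 4 = 26/4 = 6.5

Step 2 — sample covariance S[i,j] = (1/(n-1)) · Σ_k (x_{k,i} - mean_i) · (x_{k,j} - mean_j), with n-1 = 3.
  S[X,X] = ((1.25)·(1.25) + (2.25)·(2.25) + (-1.75)·(-1.75) + (-1.75)·(-1.75)) / 3 = 12.75/3 = 4.25
  S[X,Y] = ((1.25)·(0.5) + (2.25)·(-1.5) + (-1.75)·(0.5) + (-1.75)·(0.5)) / 3 = -4.5/3 = -1.5
  S[Y,Y] = ((0.5)·(0.5) + (-1.5)·(-1.5) + (0.5)·(0.5) + (0.5)·(0.5)) / 3 = 3/3 = 1

S is symmetric (S[j,i] = S[i,j]). Assembling:

S = [[4.25, -1.5],
 [-1.5, 1]]


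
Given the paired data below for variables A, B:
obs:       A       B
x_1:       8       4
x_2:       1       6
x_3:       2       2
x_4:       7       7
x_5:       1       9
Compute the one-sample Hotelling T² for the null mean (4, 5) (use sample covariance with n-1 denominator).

Step 1 — sample mean vector:
  mean(A) = (8 + 1 + 2 + 7 + 1) / 5 = 19/5 = 3.8
  mean(B) = (4 + 6 + 2 + 7 + 9) / 5 = 28/5 = 5.6
  x̄ = (3.8, 5.6),  deviation x̄ - mu_0 = (3.8, 5.6) - (4, 5) = (-0.2, 0.6).

Step 2 — sample covariance matrix, S[i,j] = (1/(n-1)) · Σ_k (x_{k,i} - mean_i) · (x_{k,j} - mean_j), divisor n-1 = 4:
  S[A,A] = ((4.2)·(4.2) + (-2.8)·(-2.8) + (-1.8)·(-1.8) + (3.2)·(3.2) + (-2.8)·(-2.8)) / 4 = 46.8/4 = 11.7
  S[A,B] = ((4.2)·(-1.6) + (-2.8)·(0.4) + (-1.8)·(-3.6) + (3.2)·(1.4) + (-2.8)·(3.4)) / 4 = -6.4/4 = -1.6
  S[B,B] = ((-1.6)·(-1.6) + (0.4)·(0.4) + (-3.6)·(-3.6) + (1.4)·(1.4) + (3.4)·(3.4)) / 4 = 29.2/4 = 7.3
  S = [[11.7, -1.6],
 [-1.6, 7.3]].

Step 3 — invert S. det(S) = 11.7·7.3 - (-1.6)² = 82.85.
  S^{-1} = (1/det) · [[d, -b], [-b, a]] = [[0.0881, 0.0193],
 [0.0193, 0.1412]].

Step 4 — quadratic form (x̄ - mu_0)^T · S^{-1} · (x̄ - mu_0):
  S^{-1} · (x̄ - mu_0) = (-0.006, 0.0809),
  (x̄ - mu_0)^T · [...] = (-0.2)·(-0.006) + (0.6)·(0.0809) = 0.0497.

Step 5 — scale by n: T² = 5 · 0.0497 = 0.2486.

T² ≈ 0.2486
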